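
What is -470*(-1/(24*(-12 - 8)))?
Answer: -47/48 ≈ -0.97917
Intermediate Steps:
-470*(-1/(24*(-12 - 8))) = -470/((-(-20)*24)) = -470/((-1*(-480))) = -470/480 = -470*1/480 = -47/48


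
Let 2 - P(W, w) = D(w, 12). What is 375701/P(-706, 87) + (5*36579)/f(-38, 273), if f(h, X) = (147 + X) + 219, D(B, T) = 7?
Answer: -79719488/1065 ≈ -74854.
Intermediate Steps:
P(W, w) = -5 (P(W, w) = 2 - 1*7 = 2 - 7 = -5)
f(h, X) = 366 + X
375701/P(-706, 87) + (5*36579)/f(-38, 273) = 375701/(-5) + (5*36579)/(366 + 273) = 375701*(-⅕) + 182895/639 = -375701/5 + 182895*(1/639) = -375701/5 + 60965/213 = -79719488/1065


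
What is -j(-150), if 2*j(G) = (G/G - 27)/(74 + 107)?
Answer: 13/181 ≈ 0.071823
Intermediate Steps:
j(G) = -13/181 (j(G) = ((G/G - 27)/(74 + 107))/2 = ((1 - 27)/181)/2 = (-26*1/181)/2 = (1/2)*(-26/181) = -13/181)
-j(-150) = -1*(-13/181) = 13/181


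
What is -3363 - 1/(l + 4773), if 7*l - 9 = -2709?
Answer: -103281100/30711 ≈ -3363.0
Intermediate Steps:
l = -2700/7 (l = 9/7 + (⅐)*(-2709) = 9/7 - 387 = -2700/7 ≈ -385.71)
-3363 - 1/(l + 4773) = -3363 - 1/(-2700/7 + 4773) = -3363 - 1/30711/7 = -3363 - 1*7/30711 = -3363 - 7/30711 = -103281100/30711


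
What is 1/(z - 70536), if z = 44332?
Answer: -1/26204 ≈ -3.8162e-5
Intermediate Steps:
1/(z - 70536) = 1/(44332 - 70536) = 1/(-26204) = -1/26204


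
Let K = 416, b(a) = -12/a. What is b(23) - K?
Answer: -9580/23 ≈ -416.52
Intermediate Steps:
b(23) - K = -12/23 - 1*416 = -12*1/23 - 416 = -12/23 - 416 = -9580/23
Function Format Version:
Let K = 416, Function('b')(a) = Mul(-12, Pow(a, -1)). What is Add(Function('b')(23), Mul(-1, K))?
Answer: Rational(-9580, 23) ≈ -416.52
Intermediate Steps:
Add(Function('b')(23), Mul(-1, K)) = Add(Mul(-12, Pow(23, -1)), Mul(-1, 416)) = Add(Mul(-12, Rational(1, 23)), -416) = Add(Rational(-12, 23), -416) = Rational(-9580, 23)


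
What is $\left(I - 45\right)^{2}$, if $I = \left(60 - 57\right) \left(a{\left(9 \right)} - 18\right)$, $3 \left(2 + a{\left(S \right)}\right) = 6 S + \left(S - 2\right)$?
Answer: $1936$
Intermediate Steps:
$a{\left(S \right)} = - \frac{8}{3} + \frac{7 S}{3}$ ($a{\left(S \right)} = -2 + \frac{6 S + \left(S - 2\right)}{3} = -2 + \frac{6 S + \left(-2 + S\right)}{3} = -2 + \frac{-2 + 7 S}{3} = -2 + \left(- \frac{2}{3} + \frac{7 S}{3}\right) = - \frac{8}{3} + \frac{7 S}{3}$)
$I = 1$ ($I = \left(60 - 57\right) \left(\left(- \frac{8}{3} + \frac{7}{3} \cdot 9\right) - 18\right) = 3 \left(\left(- \frac{8}{3} + 21\right) - 18\right) = 3 \left(\frac{55}{3} - 18\right) = 3 \cdot \frac{1}{3} = 1$)
$\left(I - 45\right)^{2} = \left(1 - 45\right)^{2} = \left(-44\right)^{2} = 1936$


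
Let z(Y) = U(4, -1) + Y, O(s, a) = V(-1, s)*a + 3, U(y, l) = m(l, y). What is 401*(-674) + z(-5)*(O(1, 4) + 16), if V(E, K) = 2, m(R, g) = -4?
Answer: -270517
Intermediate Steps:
U(y, l) = -4
O(s, a) = 3 + 2*a (O(s, a) = 2*a + 3 = 3 + 2*a)
z(Y) = -4 + Y
401*(-674) + z(-5)*(O(1, 4) + 16) = 401*(-674) + (-4 - 5)*((3 + 2*4) + 16) = -270274 - 9*((3 + 8) + 16) = -270274 - 9*(11 + 16) = -270274 - 9*27 = -270274 - 243 = -270517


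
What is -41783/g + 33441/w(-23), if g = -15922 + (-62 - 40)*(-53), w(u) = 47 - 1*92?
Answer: -116595107/157740 ≈ -739.16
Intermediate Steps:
w(u) = -45 (w(u) = 47 - 92 = -45)
g = -10516 (g = -15922 - 102*(-53) = -15922 + 5406 = -10516)
-41783/g + 33441/w(-23) = -41783/(-10516) + 33441/(-45) = -41783*(-1/10516) + 33441*(-1/45) = 41783/10516 - 11147/15 = -116595107/157740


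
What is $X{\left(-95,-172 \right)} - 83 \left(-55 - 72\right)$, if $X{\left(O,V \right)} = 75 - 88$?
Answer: $10528$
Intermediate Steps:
$X{\left(O,V \right)} = -13$
$X{\left(-95,-172 \right)} - 83 \left(-55 - 72\right) = -13 - 83 \left(-55 - 72\right) = -13 - 83 \left(-127\right) = -13 - -10541 = -13 + 10541 = 10528$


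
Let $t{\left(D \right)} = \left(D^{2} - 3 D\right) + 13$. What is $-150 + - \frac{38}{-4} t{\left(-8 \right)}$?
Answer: $\frac{1619}{2} \approx 809.5$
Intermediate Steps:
$t{\left(D \right)} = 13 + D^{2} - 3 D$
$-150 + - \frac{38}{-4} t{\left(-8 \right)} = -150 + - \frac{38}{-4} \left(13 + \left(-8\right)^{2} - -24\right) = -150 + \left(-38\right) \left(- \frac{1}{4}\right) \left(13 + 64 + 24\right) = -150 + \frac{19}{2} \cdot 101 = -150 + \frac{1919}{2} = \frac{1619}{2}$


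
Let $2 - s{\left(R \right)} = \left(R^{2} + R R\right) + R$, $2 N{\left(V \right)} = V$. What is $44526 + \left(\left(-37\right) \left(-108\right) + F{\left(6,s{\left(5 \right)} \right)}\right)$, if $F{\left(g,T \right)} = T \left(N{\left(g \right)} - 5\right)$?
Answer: $48628$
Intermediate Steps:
$N{\left(V \right)} = \frac{V}{2}$
$s{\left(R \right)} = 2 - R - 2 R^{2}$ ($s{\left(R \right)} = 2 - \left(\left(R^{2} + R R\right) + R\right) = 2 - \left(\left(R^{2} + R^{2}\right) + R\right) = 2 - \left(2 R^{2} + R\right) = 2 - \left(R + 2 R^{2}\right) = 2 - R - 2 R^{2}$)
$F{\left(g,T \right)} = T \left(-5 + \frac{g}{2}\right)$ ($F{\left(g,T \right)} = T \left(\frac{g}{2} - 5\right) = T \left(-5 + \frac{g}{2}\right)$)
$44526 + \left(\left(-37\right) \left(-108\right) + F{\left(6,s{\left(5 \right)} \right)}\right) = 44526 + \left(\left(-37\right) \left(-108\right) + \frac{\left(2 - 5 - 2 \cdot 5^{2}\right) \left(-10 + 6\right)}{2}\right) = 44526 + \left(3996 + \frac{1}{2} \left(2 - 5 - 50\right) \left(-4\right)\right) = 44526 + \left(3996 + \frac{1}{2} \left(-53\right) \left(-4\right)\right) = 44526 + \left(3996 + 106\right) = 44526 + 4102 = 48628$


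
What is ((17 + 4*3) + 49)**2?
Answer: 6084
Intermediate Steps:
((17 + 4*3) + 49)**2 = ((17 + 12) + 49)**2 = (29 + 49)**2 = 78**2 = 6084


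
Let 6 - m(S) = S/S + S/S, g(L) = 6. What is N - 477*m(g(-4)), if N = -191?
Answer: -2099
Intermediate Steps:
m(S) = 4 (m(S) = 6 - (S/S + S/S) = 6 - (1 + 1) = 6 - 1*2 = 6 - 2 = 4)
N - 477*m(g(-4)) = -191 - 477*4 = -191 - 1908 = -2099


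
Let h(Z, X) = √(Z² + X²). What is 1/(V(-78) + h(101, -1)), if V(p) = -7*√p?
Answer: 1/(√10202 - 7*I*√78) ≈ 0.0072023 + 0.0044083*I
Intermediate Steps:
h(Z, X) = √(X² + Z²)
1/(V(-78) + h(101, -1)) = 1/(-7*I*√78 + √((-1)² + 101²)) = 1/(-7*I*√78 + √(1 + 10201)) = 1/(-7*I*√78 + √10202) = 1/(√10202 - 7*I*√78)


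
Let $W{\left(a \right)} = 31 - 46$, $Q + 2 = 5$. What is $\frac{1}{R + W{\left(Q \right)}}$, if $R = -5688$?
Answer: $- \frac{1}{5703} \approx -0.00017535$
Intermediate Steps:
$Q = 3$ ($Q = -2 + 5 = 3$)
$W{\left(a \right)} = -15$
$\frac{1}{R + W{\left(Q \right)}} = \frac{1}{-5688 - 15} = \frac{1}{-5703} = - \frac{1}{5703}$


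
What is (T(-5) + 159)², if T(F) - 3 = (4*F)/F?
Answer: 27556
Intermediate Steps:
T(F) = 7 (T(F) = 3 + (4*F)/F = 3 + 4 = 7)
(T(-5) + 159)² = (7 + 159)² = 166² = 27556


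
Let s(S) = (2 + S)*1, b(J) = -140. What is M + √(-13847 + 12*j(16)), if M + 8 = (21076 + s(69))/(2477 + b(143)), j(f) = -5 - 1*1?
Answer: 43/41 + I*√13919 ≈ 1.0488 + 117.98*I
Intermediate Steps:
s(S) = 2 + S
j(f) = -6 (j(f) = -5 - 1 = -6)
M = 43/41 (M = -8 + (21076 + (2 + 69))/(2477 - 140) = -8 + (21076 + 71)/2337 = -8 + 21147*(1/2337) = -8 + 371/41 = 43/41 ≈ 1.0488)
M + √(-13847 + 12*j(16)) = 43/41 + √(-13847 + 12*(-6)) = 43/41 + √(-13847 - 72) = 43/41 + √(-13919) = 43/41 + I*√13919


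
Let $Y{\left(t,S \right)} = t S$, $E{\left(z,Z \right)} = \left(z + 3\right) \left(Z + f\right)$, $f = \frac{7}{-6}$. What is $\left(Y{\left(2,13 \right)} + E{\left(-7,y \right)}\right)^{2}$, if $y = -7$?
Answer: $\frac{30976}{9} \approx 3441.8$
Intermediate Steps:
$f = - \frac{7}{6}$ ($f = 7 \left(- \frac{1}{6}\right) = - \frac{7}{6} \approx -1.1667$)
$E{\left(z,Z \right)} = \left(3 + z\right) \left(- \frac{7}{6} + Z\right)$ ($E{\left(z,Z \right)} = \left(z + 3\right) \left(Z - \frac{7}{6}\right) = \left(3 + z\right) \left(- \frac{7}{6} + Z\right)$)
$Y{\left(t,S \right)} = S t$
$\left(Y{\left(2,13 \right)} + E{\left(-7,y \right)}\right)^{2} = \left(13 \cdot 2 - - \frac{98}{3}\right)^{2} = \left(26 + \left(- \frac{7}{2} - 21 + \frac{49}{6} + 49\right)\right)^{2} = \left(26 + \frac{98}{3}\right)^{2} = \left(\frac{176}{3}\right)^{2} = \frac{30976}{9}$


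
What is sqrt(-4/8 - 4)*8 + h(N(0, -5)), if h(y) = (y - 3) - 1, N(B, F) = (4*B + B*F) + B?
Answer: -4 + 12*I*sqrt(2) ≈ -4.0 + 16.971*I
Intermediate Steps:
N(B, F) = 5*B + B*F
h(y) = -4 + y (h(y) = (-3 + y) - 1 = -4 + y)
sqrt(-4/8 - 4)*8 + h(N(0, -5)) = sqrt(-4/8 - 4)*8 + (-4 + 0*(5 - 5)) = sqrt(-4*1/8 - 4)*8 + (-4 + 0*0) = sqrt(-1/2 - 4)*8 + (-4 + 0) = sqrt(-9/2)*8 - 4 = (3*I*sqrt(2)/2)*8 - 4 = 12*I*sqrt(2) - 4 = -4 + 12*I*sqrt(2)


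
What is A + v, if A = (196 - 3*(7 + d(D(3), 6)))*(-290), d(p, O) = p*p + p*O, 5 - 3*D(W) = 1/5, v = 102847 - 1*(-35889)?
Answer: 492826/5 ≈ 98565.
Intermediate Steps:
v = 138736 (v = 102847 + 35889 = 138736)
D(W) = 8/5 (D(W) = 5/3 - 1/3/5 = 5/3 - 1/3*1/5 = 5/3 - 1/15 = 8/5)
d(p, O) = p**2 + O*p
A = -200854/5 (A = (196 - 3*(7 + 8*(6 + 8/5)/5))*(-290) = (196 - 3*(7 + (8/5)*(38/5)))*(-290) = (196 - 3*(7 + 304/25))*(-290) = (196 - 3*479/25)*(-290) = (196 - 1437/25)*(-290) = (3463/25)*(-290) = -200854/5 ≈ -40171.)
A + v = -200854/5 + 138736 = 492826/5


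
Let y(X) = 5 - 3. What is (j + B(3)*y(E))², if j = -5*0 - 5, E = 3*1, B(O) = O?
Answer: 1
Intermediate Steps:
E = 3
y(X) = 2
j = -5 (j = 0 - 5 = -5)
(j + B(3)*y(E))² = (-5 + 3*2)² = (-5 + 6)² = 1² = 1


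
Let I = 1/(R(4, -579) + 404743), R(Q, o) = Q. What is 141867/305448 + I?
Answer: 1740016609/3746338232 ≈ 0.46446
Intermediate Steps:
I = 1/404747 (I = 1/(4 + 404743) = 1/404747 ≈ 2.4707e-6)
141867/305448 + I = 141867/305448 + 1/404747 = 141867*(1/305448) + 1/404747 = 4299/9256 + 1/404747 = 1740016609/3746338232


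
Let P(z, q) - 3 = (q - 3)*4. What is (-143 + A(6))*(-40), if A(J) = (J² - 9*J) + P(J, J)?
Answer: 5840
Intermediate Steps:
P(z, q) = -9 + 4*q (P(z, q) = 3 + (q - 3)*4 = 3 + (-3 + q)*4 = 3 + (-12 + 4*q) = -9 + 4*q)
A(J) = -9 + J² - 5*J (A(J) = (J² - 9*J) + (-9 + 4*J) = -9 + J² - 5*J)
(-143 + A(6))*(-40) = (-143 + (-9 + 6² - 5*6))*(-40) = (-143 + (-9 + 36 - 30))*(-40) = (-143 - 3)*(-40) = -146*(-40) = 5840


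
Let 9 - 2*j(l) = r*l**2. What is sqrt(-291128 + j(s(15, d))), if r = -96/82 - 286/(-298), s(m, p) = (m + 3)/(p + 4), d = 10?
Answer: I*sqrt(532369705521581)/42763 ≈ 539.56*I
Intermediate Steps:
s(m, p) = (3 + m)/(4 + p)
r = -1289/6109 (r = -96*1/82 - 286*(-1/298) = -48/41 + 143/149 = -1289/6109 ≈ -0.21100)
j(l) = 9/2 + 1289*l**2/12218 (j(l) = 9/2 - (-1289)*l**2/12218 = 9/2 + 1289*l**2/12218)
sqrt(-291128 + j(s(15, d))) = sqrt(-291128 + (9/2 + 1289*((3 + 15)/(4 + 10))**2/12218)) = sqrt(-291128 + (9/2 + 1289*(18/14)**2/12218)) = sqrt(-291128 + (9/2 + 1289*((1/14)*18)**2/12218)) = sqrt(-291128 + (9/2 + 1289*(9/7)**2/12218)) = sqrt(-291128 + (9/2 + (1289/12218)*(81/49))) = sqrt(-291128 + (9/2 + 104409/598682)) = sqrt(-291128 + 1399239/299341) = sqrt(-87145147409/299341) = I*sqrt(532369705521581)/42763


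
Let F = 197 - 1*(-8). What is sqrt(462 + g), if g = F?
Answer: sqrt(667) ≈ 25.826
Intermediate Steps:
F = 205 (F = 197 + 8 = 205)
g = 205
sqrt(462 + g) = sqrt(462 + 205) = sqrt(667)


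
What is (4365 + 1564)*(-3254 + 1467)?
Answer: -10595123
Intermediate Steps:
(4365 + 1564)*(-3254 + 1467) = 5929*(-1787) = -10595123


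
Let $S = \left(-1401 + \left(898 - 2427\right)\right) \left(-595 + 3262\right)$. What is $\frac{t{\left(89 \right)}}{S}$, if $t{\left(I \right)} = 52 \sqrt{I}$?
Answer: $- \frac{26 \sqrt{89}}{3907155} \approx -6.2778 \cdot 10^{-5}$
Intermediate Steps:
$S = -7814310$ ($S = \left(-1401 + \left(898 - 2427\right)\right) 2667 = \left(-1401 - 1529\right) 2667 = \left(-2930\right) 2667 = -7814310$)
$\frac{t{\left(89 \right)}}{S} = \frac{52 \sqrt{89}}{-7814310} = 52 \sqrt{89} \left(- \frac{1}{7814310}\right) = - \frac{26 \sqrt{89}}{3907155}$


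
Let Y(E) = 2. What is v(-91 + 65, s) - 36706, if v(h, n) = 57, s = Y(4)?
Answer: -36649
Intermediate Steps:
s = 2
v(-91 + 65, s) - 36706 = 57 - 36706 = -36649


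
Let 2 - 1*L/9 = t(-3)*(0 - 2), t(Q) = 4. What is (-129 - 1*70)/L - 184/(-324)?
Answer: -1331/810 ≈ -1.6432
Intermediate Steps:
L = 90 (L = 18 - 36*(0 - 2) = 18 - 36*(-2) = 18 - 9*(-8) = 18 + 72 = 90)
(-129 - 1*70)/L - 184/(-324) = (-129 - 1*70)/90 - 184/(-324) = (-129 - 70)*(1/90) - 184*(-1/324) = -199*1/90 + 46/81 = -199/90 + 46/81 = -1331/810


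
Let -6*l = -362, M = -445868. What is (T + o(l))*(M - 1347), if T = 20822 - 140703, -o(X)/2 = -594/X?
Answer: 9702283361855/181 ≈ 5.3604e+10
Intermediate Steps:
l = 181/3 (l = -⅙*(-362) = 181/3 ≈ 60.333)
o(X) = 1188/X (o(X) = -(-1188)/X = 1188/X)
T = -119881
(T + o(l))*(M - 1347) = (-119881 + 1188/(181/3))*(-445868 - 1347) = (-119881 + 1188*(3/181))*(-447215) = (-119881 + 3564/181)*(-447215) = -21694897/181*(-447215) = 9702283361855/181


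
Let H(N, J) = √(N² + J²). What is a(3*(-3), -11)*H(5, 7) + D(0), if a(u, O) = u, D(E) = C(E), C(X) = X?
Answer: -9*√74 ≈ -77.421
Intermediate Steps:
H(N, J) = √(J² + N²)
D(E) = E
a(3*(-3), -11)*H(5, 7) + D(0) = (3*(-3))*√(7² + 5²) + 0 = -9*√(49 + 25) + 0 = -9*√74 + 0 = -9*√74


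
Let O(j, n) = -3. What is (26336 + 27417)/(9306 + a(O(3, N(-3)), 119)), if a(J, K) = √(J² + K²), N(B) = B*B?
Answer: 35730387/6184819 - 7679*√14170/12369638 ≈ 5.7032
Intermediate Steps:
N(B) = B²
(26336 + 27417)/(9306 + a(O(3, N(-3)), 119)) = (26336 + 27417)/(9306 + √((-3)² + 119²)) = 53753/(9306 + √(9 + 14161)) = 53753/(9306 + √14170)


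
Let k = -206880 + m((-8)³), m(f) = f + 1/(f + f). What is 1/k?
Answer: -1024/212369409 ≈ -4.8218e-6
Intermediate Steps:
m(f) = f + 1/(2*f)
k = -212369409/1024 (k = -206880 + ((-8)³ + 1/(2*((-8)³))) = -206880 + (-512 + (½)/(-512)) = -206880 + (-512 + (½)*(-1/512)) = -206880 + (-512 - 1/1024) = -206880 - 524289/1024 = -212369409/1024 ≈ -2.0739e+5)
1/k = 1/(-212369409/1024) = -1024/212369409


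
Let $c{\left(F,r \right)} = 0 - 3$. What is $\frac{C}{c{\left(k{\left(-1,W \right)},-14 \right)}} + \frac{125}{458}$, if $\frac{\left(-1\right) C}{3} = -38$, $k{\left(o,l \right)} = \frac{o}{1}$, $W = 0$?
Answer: $- \frac{17279}{458} \approx -37.727$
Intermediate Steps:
$k{\left(o,l \right)} = o$ ($k{\left(o,l \right)} = o 1 = o$)
$c{\left(F,r \right)} = -3$ ($c{\left(F,r \right)} = 0 - 3 = -3$)
$C = 114$ ($C = \left(-3\right) \left(-38\right) = 114$)
$\frac{C}{c{\left(k{\left(-1,W \right)},-14 \right)}} + \frac{125}{458} = \frac{114}{-3} + \frac{125}{458} = 114 \left(- \frac{1}{3}\right) + 125 \cdot \frac{1}{458} = -38 + \frac{125}{458} = - \frac{17279}{458}$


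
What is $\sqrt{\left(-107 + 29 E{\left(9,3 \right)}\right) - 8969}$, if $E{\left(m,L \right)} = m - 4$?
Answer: $i \sqrt{8931} \approx 94.504 i$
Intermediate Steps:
$E{\left(m,L \right)} = -4 + m$
$\sqrt{\left(-107 + 29 E{\left(9,3 \right)}\right) - 8969} = \sqrt{\left(-107 + 29 \left(-4 + 9\right)\right) - 8969} = \sqrt{\left(-107 + 29 \cdot 5\right) - 8969} = \sqrt{\left(-107 + 145\right) - 8969} = \sqrt{38 - 8969} = \sqrt{-8931} = i \sqrt{8931}$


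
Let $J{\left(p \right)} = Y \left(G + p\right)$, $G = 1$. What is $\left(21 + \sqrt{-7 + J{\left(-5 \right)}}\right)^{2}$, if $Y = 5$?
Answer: $414 + 126 i \sqrt{3} \approx 414.0 + 218.24 i$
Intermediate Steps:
$J{\left(p \right)} = 5 + 5 p$ ($J{\left(p \right)} = 5 \left(1 + p\right) = 5 + 5 p$)
$\left(21 + \sqrt{-7 + J{\left(-5 \right)}}\right)^{2} = \left(21 + \sqrt{-7 + \left(5 + 5 \left(-5\right)\right)}\right)^{2} = \left(21 + \sqrt{-7 + \left(5 - 25\right)}\right)^{2} = \left(21 + \sqrt{-7 - 20}\right)^{2} = \left(21 + \sqrt{-27}\right)^{2} = \left(21 + 3 i \sqrt{3}\right)^{2}$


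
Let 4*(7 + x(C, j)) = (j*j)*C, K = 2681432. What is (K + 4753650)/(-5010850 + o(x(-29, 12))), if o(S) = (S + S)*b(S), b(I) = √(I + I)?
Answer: -9314020159925/6279476301927 + 3907135591*I*√2102/6279476301927 ≈ -1.4832 + 0.028527*I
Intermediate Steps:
x(C, j) = -7 + C*j²/4 (x(C, j) = -7 + ((j*j)*C)/4 = -7 + (j²*C)/4 = -7 + (C*j²)/4 = -7 + C*j²/4)
b(I) = √2*√I (b(I) = √(2*I) = √2*√I)
o(S) = 2*√2*S^(3/2) (o(S) = (S + S)*(√2*√S) = (2*S)*(√2*√S) = 2*√2*S^(3/2))
(K + 4753650)/(-5010850 + o(x(-29, 12))) = (2681432 + 4753650)/(-5010850 + 2*√2*(-7 + (¼)*(-29)*12²)^(3/2)) = 7435082/(-5010850 + 2*√2*(-7 + (¼)*(-29)*144)^(3/2)) = 7435082/(-5010850 + 2*√2*(-7 - 1044)^(3/2)) = 7435082/(-5010850 + 2*√2*(-1051)^(3/2)) = 7435082/(-5010850 + 2*√2*(-1051*I*√1051)) = 7435082/(-5010850 - 2102*I*√2102)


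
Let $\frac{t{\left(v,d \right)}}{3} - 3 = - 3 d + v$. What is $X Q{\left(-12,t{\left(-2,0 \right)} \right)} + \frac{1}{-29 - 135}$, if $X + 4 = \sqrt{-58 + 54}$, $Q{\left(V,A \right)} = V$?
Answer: $\frac{7871}{164} - 24 i \approx 47.994 - 24.0 i$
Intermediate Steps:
$t{\left(v,d \right)} = 9 - 9 d + 3 v$ ($t{\left(v,d \right)} = 9 + 3 \left(- 3 d + v\right) = 9 + 3 \left(v - 3 d\right) = 9 - \left(- 3 v + 9 d\right) = 9 - 9 d + 3 v$)
$X = -4 + 2 i$ ($X = -4 + \sqrt{-58 + 54} = -4 + \sqrt{-4} = -4 + 2 i \approx -4.0 + 2.0 i$)
$X Q{\left(-12,t{\left(-2,0 \right)} \right)} + \frac{1}{-29 - 135} = \left(-4 + 2 i\right) \left(-12\right) + \frac{1}{-29 - 135} = \left(48 - 24 i\right) + \frac{1}{-164} = \left(48 - 24 i\right) - \frac{1}{164} = \frac{7871}{164} - 24 i$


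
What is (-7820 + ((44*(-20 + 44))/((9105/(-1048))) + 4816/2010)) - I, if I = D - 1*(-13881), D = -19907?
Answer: -233417846/122007 ≈ -1913.2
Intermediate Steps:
I = -6026 (I = -19907 - 1*(-13881) = -19907 + 13881 = -6026)
(-7820 + ((44*(-20 + 44))/((9105/(-1048))) + 4816/2010)) - I = (-7820 + ((44*(-20 + 44))/((9105/(-1048))) + 4816/2010)) - 1*(-6026) = (-7820 + ((44*24)/((9105*(-1/1048))) + 4816*(1/2010))) + 6026 = (-7820 + (1056/(-9105/1048) + 2408/1005)) + 6026 = (-7820 + (1056*(-1048/9105) + 2408/1005)) + 6026 = (-7820 + (-368896/3035 + 2408/1005)) + 6026 = (-7820 - 14537288/122007) + 6026 = -968632028/122007 + 6026 = -233417846/122007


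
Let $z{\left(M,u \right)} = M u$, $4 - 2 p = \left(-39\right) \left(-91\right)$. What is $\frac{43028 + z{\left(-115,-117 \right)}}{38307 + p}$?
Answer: $\frac{112966}{73069} \approx 1.546$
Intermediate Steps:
$p = - \frac{3545}{2}$ ($p = 2 - \frac{\left(-39\right) \left(-91\right)}{2} = 2 - \frac{3549}{2} = - \frac{3545}{2} \approx -1772.5$)
$\frac{43028 + z{\left(-115,-117 \right)}}{38307 + p} = \frac{43028 - -13455}{38307 - \frac{3545}{2}} = \frac{43028 + 13455}{\frac{73069}{2}} = 56483 \cdot \frac{2}{73069} = \frac{112966}{73069}$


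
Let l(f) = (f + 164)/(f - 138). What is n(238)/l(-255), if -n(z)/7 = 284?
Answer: -111612/13 ≈ -8585.5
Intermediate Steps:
n(z) = -1988 (n(z) = -7*284 = -1988)
l(f) = (164 + f)/(-138 + f)
n(238)/l(-255) = -1988*(-138 - 255)/(164 - 255) = -1988/(-91/(-393)) = -1988/((-1/393*(-91))) = -1988/91/393 = -1988*393/91 = -111612/13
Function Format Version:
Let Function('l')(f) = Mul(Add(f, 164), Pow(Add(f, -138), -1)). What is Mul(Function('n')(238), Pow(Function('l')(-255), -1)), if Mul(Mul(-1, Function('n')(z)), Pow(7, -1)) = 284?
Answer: Rational(-111612, 13) ≈ -8585.5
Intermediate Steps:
Function('n')(z) = -1988 (Function('n')(z) = Mul(-7, 284) = -1988)
Function('l')(f) = Mul(Pow(Add(-138, f), -1), Add(164, f)) (Function('l')(f) = Mul(Add(164, f), Pow(Add(-138, f), -1)) = Mul(Pow(Add(-138, f), -1), Add(164, f)))
Mul(Function('n')(238), Pow(Function('l')(-255), -1)) = Mul(-1988, Pow(Mul(Pow(Add(-138, -255), -1), Add(164, -255)), -1)) = Mul(-1988, Pow(Mul(Pow(-393, -1), -91), -1)) = Mul(-1988, Pow(Mul(Rational(-1, 393), -91), -1)) = Mul(-1988, Pow(Rational(91, 393), -1)) = Mul(-1988, Rational(393, 91)) = Rational(-111612, 13)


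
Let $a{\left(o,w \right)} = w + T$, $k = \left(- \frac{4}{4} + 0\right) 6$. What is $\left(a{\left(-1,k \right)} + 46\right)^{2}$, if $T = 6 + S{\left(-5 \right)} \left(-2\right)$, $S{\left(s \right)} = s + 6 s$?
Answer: $13456$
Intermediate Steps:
$S{\left(s \right)} = 7 s$
$k = -6$ ($k = \left(\left(-4\right) \frac{1}{4} + 0\right) 6 = \left(-1 + 0\right) 6 = \left(-1\right) 6 = -6$)
$T = 76$ ($T = 6 + 7 \left(-5\right) \left(-2\right) = 6 - -70 = 6 + 70 = 76$)
$a{\left(o,w \right)} = 76 + w$ ($a{\left(o,w \right)} = w + 76 = 76 + w$)
$\left(a{\left(-1,k \right)} + 46\right)^{2} = \left(\left(76 - 6\right) + 46\right)^{2} = \left(70 + 46\right)^{2} = 116^{2} = 13456$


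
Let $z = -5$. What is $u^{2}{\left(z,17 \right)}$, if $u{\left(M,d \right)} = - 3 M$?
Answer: $225$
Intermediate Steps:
$u^{2}{\left(z,17 \right)} = \left(\left(-3\right) \left(-5\right)\right)^{2} = 15^{2} = 225$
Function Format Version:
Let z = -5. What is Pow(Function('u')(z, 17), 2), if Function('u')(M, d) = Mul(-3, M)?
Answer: 225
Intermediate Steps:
Pow(Function('u')(z, 17), 2) = Pow(Mul(-3, -5), 2) = Pow(15, 2) = 225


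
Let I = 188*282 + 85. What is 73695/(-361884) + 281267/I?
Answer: 32624249611/6405467428 ≈ 5.0932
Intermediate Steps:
I = 53101 (I = 53016 + 85 = 53101)
73695/(-361884) + 281267/I = 73695/(-361884) + 281267/53101 = 73695*(-1/361884) + 281267*(1/53101) = -24565/120628 + 281267/53101 = 32624249611/6405467428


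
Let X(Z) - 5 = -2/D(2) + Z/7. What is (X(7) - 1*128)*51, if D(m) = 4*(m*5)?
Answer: -124491/20 ≈ -6224.5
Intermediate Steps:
D(m) = 20*m (D(m) = 4*(5*m) = 20*m)
X(Z) = 99/20 + Z/7 (X(Z) = 5 + (-2/(20*2) + Z/7) = 5 + (-2/40 + Z*(⅐)) = 5 + (-2*1/40 + Z/7) = 5 + (-1/20 + Z/7) = 99/20 + Z/7)
(X(7) - 1*128)*51 = ((99/20 + (⅐)*7) - 1*128)*51 = ((99/20 + 1) - 128)*51 = (119/20 - 128)*51 = -2441/20*51 = -124491/20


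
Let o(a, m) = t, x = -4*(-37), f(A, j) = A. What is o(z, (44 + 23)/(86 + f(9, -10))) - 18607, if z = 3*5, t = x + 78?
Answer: -18381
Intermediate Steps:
x = 148
t = 226 (t = 148 + 78 = 226)
z = 15
o(a, m) = 226
o(z, (44 + 23)/(86 + f(9, -10))) - 18607 = 226 - 18607 = -18381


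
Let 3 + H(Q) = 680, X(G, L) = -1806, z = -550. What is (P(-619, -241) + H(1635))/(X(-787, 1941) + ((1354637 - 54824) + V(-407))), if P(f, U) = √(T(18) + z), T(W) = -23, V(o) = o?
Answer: 677/1297600 + I*√573/1297600 ≈ 0.00052173 + 1.8447e-5*I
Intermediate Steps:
H(Q) = 677 (H(Q) = -3 + 680 = 677)
P(f, U) = I*√573 (P(f, U) = √(-23 - 550) = √(-573) = I*√573)
(P(-619, -241) + H(1635))/(X(-787, 1941) + ((1354637 - 54824) + V(-407))) = (I*√573 + 677)/(-1806 + ((1354637 - 54824) - 407)) = (677 + I*√573)/(-1806 + (1299813 - 407)) = (677 + I*√573)/(-1806 + 1299406) = (677 + I*√573)/1297600 = (677 + I*√573)*(1/1297600) = 677/1297600 + I*√573/1297600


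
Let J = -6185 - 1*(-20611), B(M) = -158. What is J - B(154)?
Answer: 14584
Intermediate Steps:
J = 14426 (J = -6185 + 20611 = 14426)
J - B(154) = 14426 - 1*(-158) = 14426 + 158 = 14584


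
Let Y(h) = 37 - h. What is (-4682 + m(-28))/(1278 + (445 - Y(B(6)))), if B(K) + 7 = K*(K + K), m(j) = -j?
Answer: -4654/1751 ≈ -2.6579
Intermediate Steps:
B(K) = -7 + 2*K**2 (B(K) = -7 + K*(K + K) = -7 + K*(2*K) = -7 + 2*K**2)
(-4682 + m(-28))/(1278 + (445 - Y(B(6)))) = (-4682 - 1*(-28))/(1278 + (445 - (37 - (-7 + 2*6**2)))) = (-4682 + 28)/(1278 + (445 - (37 - (-7 + 2*36)))) = -4654/(1278 + (445 - (37 - (-7 + 72)))) = -4654/(1278 + (445 - (37 - 1*65))) = -4654/(1278 + (445 - (37 - 65))) = -4654/(1278 + (445 - 1*(-28))) = -4654/(1278 + (445 + 28)) = -4654/(1278 + 473) = -4654/1751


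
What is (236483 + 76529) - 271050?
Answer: 41962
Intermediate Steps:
(236483 + 76529) - 271050 = 313012 - 271050 = 41962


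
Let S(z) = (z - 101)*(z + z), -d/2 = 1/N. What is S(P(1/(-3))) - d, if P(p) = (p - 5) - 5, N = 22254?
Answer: 76805975/33381 ≈ 2300.9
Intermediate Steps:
d = -1/11127 (d = -2/22254 = -2*1/22254 = -1/11127 ≈ -8.9871e-5)
P(p) = -10 + p (P(p) = (-5 + p) - 5 = -10 + p)
S(z) = 2*z*(-101 + z) (S(z) = (-101 + z)*(2*z) = 2*z*(-101 + z))
S(P(1/(-3))) - d = 2*(-10 + 1/(-3))*(-101 + (-10 + 1/(-3))) - 1*(-1/11127) = 2*(-10 - ⅓)*(-101 + (-10 - ⅓)) + 1/11127 = 2*(-31/3)*(-101 - 31/3) + 1/11127 = 2*(-31/3)*(-334/3) + 1/11127 = 20708/9 + 1/11127 = 76805975/33381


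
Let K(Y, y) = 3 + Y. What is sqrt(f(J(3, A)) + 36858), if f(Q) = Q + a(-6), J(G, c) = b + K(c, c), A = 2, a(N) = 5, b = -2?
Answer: sqrt(36866) ≈ 192.01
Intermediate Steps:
J(G, c) = 1 + c (J(G, c) = -2 + (3 + c) = 1 + c)
f(Q) = 5 + Q (f(Q) = Q + 5 = 5 + Q)
sqrt(f(J(3, A)) + 36858) = sqrt((5 + (1 + 2)) + 36858) = sqrt((5 + 3) + 36858) = sqrt(8 + 36858) = sqrt(36866)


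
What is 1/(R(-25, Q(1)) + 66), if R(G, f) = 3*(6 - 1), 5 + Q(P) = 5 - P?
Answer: 1/81 ≈ 0.012346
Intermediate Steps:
Q(P) = -P (Q(P) = -5 + (5 - P) = -P)
R(G, f) = 15 (R(G, f) = 3*5 = 15)
1/(R(-25, Q(1)) + 66) = 1/(15 + 66) = 1/81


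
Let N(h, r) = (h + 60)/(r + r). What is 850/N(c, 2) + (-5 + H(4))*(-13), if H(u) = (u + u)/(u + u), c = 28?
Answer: 997/11 ≈ 90.636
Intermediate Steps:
N(h, r) = (60 + h)/(2*r) (N(h, r) = (60 + h)/((2*r)) = (60 + h)*(1/(2*r)) = (60 + h)/(2*r))
H(u) = 1 (H(u) = (2*u)/((2*u)) = (2*u)*(1/(2*u)) = 1)
850/N(c, 2) + (-5 + H(4))*(-13) = 850/(((½)*(60 + 28)/2)) + (-5 + 1)*(-13) = 850/(((½)*(½)*88)) - 4*(-13) = 850/22 + 52 = 850*(1/22) + 52 = 425/11 + 52 = 997/11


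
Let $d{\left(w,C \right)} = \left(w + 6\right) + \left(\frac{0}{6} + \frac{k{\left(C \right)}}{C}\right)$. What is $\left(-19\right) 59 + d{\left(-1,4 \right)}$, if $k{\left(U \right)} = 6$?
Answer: $- \frac{2229}{2} \approx -1114.5$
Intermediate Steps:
$d{\left(w,C \right)} = 6 + w + \frac{6}{C}$ ($d{\left(w,C \right)} = \left(w + 6\right) + \left(\frac{0}{6} + \frac{6}{C}\right) = \left(6 + w\right) + \left(0 \cdot \frac{1}{6} + \frac{6}{C}\right) = \left(6 + w\right) + \left(0 + \frac{6}{C}\right) = \left(6 + w\right) + \frac{6}{C} = 6 + w + \frac{6}{C}$)
$\left(-19\right) 59 + d{\left(-1,4 \right)} = \left(-19\right) 59 + \left(6 - 1 + \frac{6}{4}\right) = -1121 + \left(6 - 1 + 6 \cdot \frac{1}{4}\right) = -1121 + \left(6 - 1 + \frac{3}{2}\right) = -1121 + \frac{13}{2} = - \frac{2229}{2}$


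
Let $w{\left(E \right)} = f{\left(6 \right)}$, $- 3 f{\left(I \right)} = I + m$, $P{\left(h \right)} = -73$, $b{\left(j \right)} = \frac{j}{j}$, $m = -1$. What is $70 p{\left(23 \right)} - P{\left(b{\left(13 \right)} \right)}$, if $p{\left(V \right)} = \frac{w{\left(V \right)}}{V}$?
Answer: $\frac{4687}{69} \approx 67.927$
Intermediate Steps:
$b{\left(j \right)} = 1$
$f{\left(I \right)} = \frac{1}{3} - \frac{I}{3}$ ($f{\left(I \right)} = - \frac{I - 1}{3} = - \frac{-1 + I}{3} = \frac{1}{3} - \frac{I}{3}$)
$w{\left(E \right)} = - \frac{5}{3}$ ($w{\left(E \right)} = \frac{1}{3} - 2 = - \frac{5}{3}$)
$p{\left(V \right)} = - \frac{5}{3 V}$
$70 p{\left(23 \right)} - P{\left(b{\left(13 \right)} \right)} = 70 \left(- \frac{5}{3 \cdot 23}\right) - -73 = 70 \left(\left(- \frac{5}{3}\right) \frac{1}{23}\right) + 73 = 70 \left(- \frac{5}{69}\right) + 73 = - \frac{350}{69} + 73 = \frac{4687}{69}$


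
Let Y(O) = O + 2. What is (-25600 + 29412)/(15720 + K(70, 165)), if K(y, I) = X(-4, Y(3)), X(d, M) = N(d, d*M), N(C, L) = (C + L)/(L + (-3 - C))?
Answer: 18107/74676 ≈ 0.24247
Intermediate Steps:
Y(O) = 2 + O
N(C, L) = (C + L)/(-3 + L - C)
X(d, M) = (-d - M*d)/(3 + d - M*d) (X(d, M) = (-d - d*M)/(3 + d - d*M) = (-d - M*d)/(3 + d - M*d))
K(y, I) = 24/19 (K(y, I) = -4*(1 + (2 + 3))/(-3 - 1*(-4) + (2 + 3)*(-4)) = -4*(1 + 5)/(-3 + 4 + 5*(-4)) = -4*6/(-3 + 4 - 20) = -4*6/(-19) = -4*(-1/19)*6 = 24/19)
(-25600 + 29412)/(15720 + K(70, 165)) = (-25600 + 29412)/(15720 + 24/19) = 3812/(298704/19) = 3812*(19/298704) = 18107/74676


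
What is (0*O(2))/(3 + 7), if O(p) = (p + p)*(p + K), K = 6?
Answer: 0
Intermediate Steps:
O(p) = 2*p*(6 + p) (O(p) = (p + p)*(p + 6) = (2*p)*(6 + p) = 2*p*(6 + p))
(0*O(2))/(3 + 7) = (0*(2*2*(6 + 2)))/(3 + 7) = (0*(2*2*8))/10 = (0*32)*(1/10) = 0*(1/10) = 0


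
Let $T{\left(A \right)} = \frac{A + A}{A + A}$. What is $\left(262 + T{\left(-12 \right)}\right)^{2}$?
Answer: $69169$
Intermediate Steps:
$T{\left(A \right)} = 1$ ($T{\left(A \right)} = \frac{2 A}{2 A} = 2 A \frac{1}{2 A} = 1$)
$\left(262 + T{\left(-12 \right)}\right)^{2} = \left(262 + 1\right)^{2} = 263^{2} = 69169$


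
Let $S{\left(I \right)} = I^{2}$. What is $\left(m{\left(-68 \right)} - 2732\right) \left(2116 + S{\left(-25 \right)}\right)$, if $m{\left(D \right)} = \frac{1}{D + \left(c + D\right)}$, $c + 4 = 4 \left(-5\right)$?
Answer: $- \frac{1198148661}{160} \approx -7.4884 \cdot 10^{6}$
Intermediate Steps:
$c = -24$ ($c = -4 + 4 \left(-5\right) = -4 - 20 = -24$)
$m{\left(D \right)} = \frac{1}{-24 + 2 D}$ ($m{\left(D \right)} = \frac{1}{D + \left(-24 + D\right)} = \frac{1}{-24 + 2 D}$)
$\left(m{\left(-68 \right)} - 2732\right) \left(2116 + S{\left(-25 \right)}\right) = \left(\frac{1}{2 \left(-12 - 68\right)} - 2732\right) \left(2116 + \left(-25\right)^{2}\right) = \left(\frac{1}{2 \left(-80\right)} - 2732\right) \left(2116 + 625\right) = \left(\frac{1}{2} \left(- \frac{1}{80}\right) - 2732\right) 2741 = \left(- \frac{1}{160} - 2732\right) 2741 = \left(- \frac{437121}{160}\right) 2741 = - \frac{1198148661}{160}$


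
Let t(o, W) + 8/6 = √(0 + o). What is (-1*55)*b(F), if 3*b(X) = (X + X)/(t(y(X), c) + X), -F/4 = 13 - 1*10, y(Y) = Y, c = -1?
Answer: -13200/427 - 1980*I*√3/427 ≈ -30.913 - 8.0315*I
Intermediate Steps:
t(o, W) = -4/3 + √o (t(o, W) = -4/3 + √(0 + o) = -4/3 + √o)
F = -12 (F = -4*(13 - 1*10) = -4*(13 - 10) = -4*3 = -12)
b(X) = 2*X/(3*(-4/3 + X + √X)) (b(X) = ((X + X)/((-4/3 + √X) + X))/3 = ((2*X)/(-4/3 + X + √X))/3 = (2*X/(-4/3 + X + √X))/3 = 2*X/(3*(-4/3 + X + √X)))
(-1*55)*b(F) = (-1*55)*(2*(-12)/(-4 + 3*(-12) + 3*√(-12))) = -110*(-12)/(-4 - 36 + 3*(2*I*√3)) = -110*(-12)/(-4 - 36 + 6*I*√3) = -110*(-12)/(-40 + 6*I*√3) = -(-1320)/(-40 + 6*I*√3) = 1320/(-40 + 6*I*√3)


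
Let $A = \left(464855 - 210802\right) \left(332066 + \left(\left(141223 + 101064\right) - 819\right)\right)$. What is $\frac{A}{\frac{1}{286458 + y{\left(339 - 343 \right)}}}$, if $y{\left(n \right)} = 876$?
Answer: $41866872040796868$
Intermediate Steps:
$A = 145708033302$ ($A = 254053 \left(332066 + \left(242287 - 819\right)\right) = 254053 \left(332066 + 241468\right) = 254053 \cdot 573534 = 145708033302$)
$\frac{A}{\frac{1}{286458 + y{\left(339 - 343 \right)}}} = \frac{145708033302}{\frac{1}{286458 + 876}} = \frac{145708033302}{\frac{1}{287334}} = 145708033302 \frac{1}{\frac{1}{287334}} = 145708033302 \cdot 287334 = 41866872040796868$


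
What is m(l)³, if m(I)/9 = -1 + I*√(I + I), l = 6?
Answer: -945513 + 3805380*√3 ≈ 5.6456e+6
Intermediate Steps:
m(I) = -9 + 9*√2*I^(3/2) (m(I) = 9*(-1 + I*√(I + I)) = 9*(-1 + I*√(2*I)) = 9*(-1 + I*(√2*√I)) = 9*(-1 + √2*I^(3/2)) = -9 + 9*√2*I^(3/2))
m(l)³ = (-9 + 9*√2*6^(3/2))³ = (-9 + 9*√2*(6*√6))³ = (-9 + 108*√3)³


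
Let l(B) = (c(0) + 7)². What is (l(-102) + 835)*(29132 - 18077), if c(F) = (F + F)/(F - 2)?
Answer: 9772620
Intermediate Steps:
c(F) = 2*F/(-2 + F) (c(F) = (2*F)/(-2 + F) = 2*F/(-2 + F))
l(B) = 49 (l(B) = (2*0/(-2 + 0) + 7)² = (2*0/(-2) + 7)² = (2*0*(-½) + 7)² = (0 + 7)² = 7² = 49)
(l(-102) + 835)*(29132 - 18077) = (49 + 835)*(29132 - 18077) = 884*11055 = 9772620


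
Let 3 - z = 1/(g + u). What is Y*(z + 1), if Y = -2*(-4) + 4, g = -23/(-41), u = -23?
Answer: 11163/230 ≈ 48.535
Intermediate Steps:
g = 23/41 (g = -23*(-1/41) = 23/41 ≈ 0.56098)
Y = 12 (Y = 8 + 4 = 12)
z = 2801/920 (z = 3 - 1/(23/41 - 23) = 3 - 1/(-920/41) = 3 - 1*(-41/920) = 3 + 41/920 = 2801/920 ≈ 3.0446)
Y*(z + 1) = 12*(2801/920 + 1) = 12*(3721/920) = 11163/230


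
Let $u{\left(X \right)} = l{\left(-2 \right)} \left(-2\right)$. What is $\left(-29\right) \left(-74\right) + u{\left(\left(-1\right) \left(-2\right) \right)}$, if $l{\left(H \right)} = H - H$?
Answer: $2146$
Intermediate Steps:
$l{\left(H \right)} = 0$
$u{\left(X \right)} = 0$ ($u{\left(X \right)} = 0 \left(-2\right) = 0$)
$\left(-29\right) \left(-74\right) + u{\left(\left(-1\right) \left(-2\right) \right)} = \left(-29\right) \left(-74\right) + 0 = 2146 + 0 = 2146$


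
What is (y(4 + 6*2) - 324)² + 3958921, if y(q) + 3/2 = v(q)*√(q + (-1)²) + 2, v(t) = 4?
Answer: 16255381/4 - 2588*√17 ≈ 4.0532e+6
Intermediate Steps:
y(q) = ½ + 4*√(1 + q) (y(q) = -3/2 + (4*√(q + (-1)²) + 2) = -3/2 + (4*√(q + 1) + 2) = -3/2 + (4*√(1 + q) + 2) = -3/2 + (2 + 4*√(1 + q)) = ½ + 4*√(1 + q))
(y(4 + 6*2) - 324)² + 3958921 = ((½ + 4*√(1 + (4 + 6*2))) - 324)² + 3958921 = ((½ + 4*√(1 + (4 + 12))) - 324)² + 3958921 = ((½ + 4*√(1 + 16)) - 324)² + 3958921 = ((½ + 4*√17) - 324)² + 3958921 = (-647/2 + 4*√17)² + 3958921 = 3958921 + (-647/2 + 4*√17)²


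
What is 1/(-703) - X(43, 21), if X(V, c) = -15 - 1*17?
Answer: 22495/703 ≈ 31.999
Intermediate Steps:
X(V, c) = -32 (X(V, c) = -15 - 17 = -32)
1/(-703) - X(43, 21) = 1/(-703) - 1*(-32) = -1/703 + 32 = 22495/703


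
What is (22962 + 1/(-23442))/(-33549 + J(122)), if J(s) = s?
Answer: -538275203/783595734 ≈ -0.68693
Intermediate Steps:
(22962 + 1/(-23442))/(-33549 + J(122)) = (22962 + 1/(-23442))/(-33549 + 122) = (22962 - 1/23442)/(-33427) = (538275203/23442)*(-1/33427) = -538275203/783595734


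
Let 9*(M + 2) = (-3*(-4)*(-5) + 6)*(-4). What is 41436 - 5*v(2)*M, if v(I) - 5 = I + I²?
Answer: 40226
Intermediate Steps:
v(I) = 5 + I + I² (v(I) = 5 + (I + I²) = 5 + I + I²)
M = 22 (M = -2 + ((-3*(-4)*(-5) + 6)*(-4))/9 = -2 + ((12*(-5) + 6)*(-4))/9 = -2 + ((-60 + 6)*(-4))/9 = -2 + (-54*(-4))/9 = -2 + (⅑)*216 = -2 + 24 = 22)
41436 - 5*v(2)*M = 41436 - 5*(5 + 2 + 2²)*22 = 41436 - 5*(5 + 2 + 4)*22 = 41436 - 5*11*22 = 41436 - 55*22 = 41436 - 1*1210 = 41436 - 1210 = 40226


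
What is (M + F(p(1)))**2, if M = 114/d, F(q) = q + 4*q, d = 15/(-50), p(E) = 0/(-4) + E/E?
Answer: 140625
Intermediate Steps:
p(E) = 1 (p(E) = 0*(-1/4) + 1 = 0 + 1 = 1)
d = -3/10 (d = 15*(-1/50) = -3/10 ≈ -0.30000)
F(q) = 5*q
M = -380 (M = 114/(-3/10) = 114*(-10/3) = -380)
(M + F(p(1)))**2 = (-380 + 5*1)**2 = (-380 + 5)**2 = (-375)**2 = 140625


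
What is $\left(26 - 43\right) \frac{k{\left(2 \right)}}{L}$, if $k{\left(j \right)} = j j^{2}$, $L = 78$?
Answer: $- \frac{68}{39} \approx -1.7436$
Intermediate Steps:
$k{\left(j \right)} = j^{3}$
$\left(26 - 43\right) \frac{k{\left(2 \right)}}{L} = \left(26 - 43\right) \frac{2^{3}}{78} = - 17 \cdot 8 \cdot \frac{1}{78} = \left(-17\right) \frac{4}{39} = - \frac{68}{39}$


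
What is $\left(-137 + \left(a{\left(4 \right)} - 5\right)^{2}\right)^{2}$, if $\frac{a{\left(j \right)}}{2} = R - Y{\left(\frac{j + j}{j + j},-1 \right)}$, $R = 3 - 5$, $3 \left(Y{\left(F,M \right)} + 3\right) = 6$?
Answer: $7744$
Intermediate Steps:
$Y{\left(F,M \right)} = -1$ ($Y{\left(F,M \right)} = -3 + \frac{1}{3} \cdot 6 = -3 + 2 = -1$)
$R = -2$ ($R = 3 - 5 = -2$)
$a{\left(j \right)} = -2$ ($a{\left(j \right)} = 2 \left(-2 - -1\right) = 2 \left(-2 + 1\right) = 2 \left(-1\right) = -2$)
$\left(-137 + \left(a{\left(4 \right)} - 5\right)^{2}\right)^{2} = \left(-137 + \left(-2 - 5\right)^{2}\right)^{2} = \left(-137 + \left(-7\right)^{2}\right)^{2} = \left(-137 + 49\right)^{2} = \left(-88\right)^{2} = 7744$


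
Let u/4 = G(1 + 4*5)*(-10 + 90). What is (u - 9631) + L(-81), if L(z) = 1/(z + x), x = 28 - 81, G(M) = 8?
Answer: -947515/134 ≈ -7071.0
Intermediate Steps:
x = -53
L(z) = 1/(-53 + z) (L(z) = 1/(z - 53) = 1/(-53 + z))
u = 2560 (u = 4*(8*(-10 + 90)) = 4*(8*80) = 4*640 = 2560)
(u - 9631) + L(-81) = (2560 - 9631) + 1/(-53 - 81) = -7071 + 1/(-134) = -7071 - 1/134 = -947515/134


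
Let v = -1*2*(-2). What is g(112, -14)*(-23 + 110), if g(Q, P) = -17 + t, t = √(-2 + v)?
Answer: -1479 + 87*√2 ≈ -1356.0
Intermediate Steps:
v = 4 (v = -2*(-2) = 4)
t = √2 (t = √(-2 + 4) = √2 ≈ 1.4142)
g(Q, P) = -17 + √2
g(112, -14)*(-23 + 110) = (-17 + √2)*(-23 + 110) = (-17 + √2)*87 = -1479 + 87*√2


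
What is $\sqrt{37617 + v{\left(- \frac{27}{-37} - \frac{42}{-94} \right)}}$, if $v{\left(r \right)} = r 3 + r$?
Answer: $\frac{\sqrt{113772591633}}{1739} \approx 193.96$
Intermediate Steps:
$v{\left(r \right)} = 4 r$ ($v{\left(r \right)} = 3 r + r = 4 r$)
$\sqrt{37617 + v{\left(- \frac{27}{-37} - \frac{42}{-94} \right)}} = \sqrt{37617 + 4 \left(- \frac{27}{-37} - \frac{42}{-94}\right)} = \sqrt{37617 + 4 \left(\left(-27\right) \left(- \frac{1}{37}\right) - - \frac{21}{47}\right)} = \sqrt{37617 + 4 \left(\frac{27}{37} + \frac{21}{47}\right)} = \sqrt{37617 + 4 \cdot \frac{2046}{1739}} = \sqrt{37617 + \frac{8184}{1739}} = \sqrt{\frac{65424147}{1739}} = \frac{\sqrt{113772591633}}{1739}$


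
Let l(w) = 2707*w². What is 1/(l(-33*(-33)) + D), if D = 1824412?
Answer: 1/3212112559 ≈ 3.1132e-10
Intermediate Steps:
1/(l(-33*(-33)) + D) = 1/(2707*(-33*(-33))² + 1824412) = 1/(2707*1089² + 1824412) = 1/(2707*1185921 + 1824412) = 1/(3210288147 + 1824412) = 1/3212112559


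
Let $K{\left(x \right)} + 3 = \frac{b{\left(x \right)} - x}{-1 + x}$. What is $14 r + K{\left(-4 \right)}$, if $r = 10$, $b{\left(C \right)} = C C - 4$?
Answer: $\frac{669}{5} \approx 133.8$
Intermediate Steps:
$b{\left(C \right)} = -4 + C^{2}$ ($b{\left(C \right)} = C^{2} - 4 = -4 + C^{2}$)
$K{\left(x \right)} = -3 + \frac{-4 + x^{2} - x}{-1 + x}$ ($K{\left(x \right)} = -3 + \frac{\left(-4 + x^{2}\right) - x}{-1 + x} = -3 + \frac{-4 + x^{2} - x}{-1 + x}$)
$14 r + K{\left(-4 \right)} = 14 \cdot 10 + \frac{-1 + \left(-4\right)^{2} - -16}{-1 - 4} = 140 + \frac{-1 + 16 + 16}{-5} = 140 - \frac{31}{5} = \frac{669}{5}$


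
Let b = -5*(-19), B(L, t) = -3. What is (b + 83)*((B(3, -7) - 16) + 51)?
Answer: 5696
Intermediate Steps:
b = 95
(b + 83)*((B(3, -7) - 16) + 51) = (95 + 83)*((-3 - 16) + 51) = 178*(-19 + 51) = 178*32 = 5696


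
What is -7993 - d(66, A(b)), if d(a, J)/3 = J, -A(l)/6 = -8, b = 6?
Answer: -8137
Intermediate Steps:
A(l) = 48 (A(l) = -6*(-8) = 48)
d(a, J) = 3*J
-7993 - d(66, A(b)) = -7993 - 3*48 = -7993 - 1*144 = -7993 - 144 = -8137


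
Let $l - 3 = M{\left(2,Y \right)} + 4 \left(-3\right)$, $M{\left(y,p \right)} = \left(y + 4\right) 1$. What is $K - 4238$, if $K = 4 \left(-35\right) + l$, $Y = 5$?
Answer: $-4381$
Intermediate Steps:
$M{\left(y,p \right)} = 4 + y$ ($M{\left(y,p \right)} = \left(4 + y\right) 1 = 4 + y$)
$l = -3$ ($l = 3 + \left(\left(4 + 2\right) + 4 \left(-3\right)\right) = 3 + \left(6 - 12\right) = 3 - 6 = -3$)
$K = -143$ ($K = 4 \left(-35\right) - 3 = -140 - 3 = -143$)
$K - 4238 = -143 - 4238 = -4381$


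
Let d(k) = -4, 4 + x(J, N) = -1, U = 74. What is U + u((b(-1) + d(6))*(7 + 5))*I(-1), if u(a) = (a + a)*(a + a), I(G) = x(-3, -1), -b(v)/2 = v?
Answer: -11446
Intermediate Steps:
b(v) = -2*v
x(J, N) = -5 (x(J, N) = -4 - 1 = -5)
I(G) = -5
u(a) = 4*a² (u(a) = (2*a)*(2*a) = 4*a²)
U + u((b(-1) + d(6))*(7 + 5))*I(-1) = 74 + (4*((-2*(-1) - 4)*(7 + 5))²)*(-5) = 74 + (4*((2 - 4)*12)²)*(-5) = 74 + (4*(-2*12)²)*(-5) = 74 + (4*(-24)²)*(-5) = 74 + (4*576)*(-5) = 74 + 2304*(-5) = 74 - 11520 = -11446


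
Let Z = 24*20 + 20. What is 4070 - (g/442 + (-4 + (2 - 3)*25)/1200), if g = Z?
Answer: 1079070409/265200 ≈ 4068.9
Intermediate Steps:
Z = 500 (Z = 480 + 20 = 500)
g = 500
4070 - (g/442 + (-4 + (2 - 3)*25)/1200) = 4070 - (500/442 + (-4 + (2 - 3)*25)/1200) = 4070 - (500*(1/442) + (-4 - 1*25)*(1/1200)) = 4070 - (250/221 + (-4 - 25)*(1/1200)) = 4070 - (250/221 - 29*1/1200) = 4070 - (250/221 - 29/1200) = 4070 - 1*293591/265200 = 4070 - 293591/265200 = 1079070409/265200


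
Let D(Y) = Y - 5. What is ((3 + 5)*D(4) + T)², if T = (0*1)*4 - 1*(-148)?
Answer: 19600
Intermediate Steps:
D(Y) = -5 + Y
T = 148 (T = 0*4 + 148 = 0 + 148 = 148)
((3 + 5)*D(4) + T)² = ((3 + 5)*(-5 + 4) + 148)² = (8*(-1) + 148)² = (-8 + 148)² = 140² = 19600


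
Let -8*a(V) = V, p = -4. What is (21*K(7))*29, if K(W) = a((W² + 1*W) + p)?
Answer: -7917/2 ≈ -3958.5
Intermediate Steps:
a(V) = -V/8
K(W) = ½ - W/8 - W²/8 (K(W) = -((W² + 1*W) - 4)/8 = -((W² + W) - 4)/8 = -((W + W²) - 4)/8 = -(-4 + W + W²)/8 = ½ - W/8 - W²/8)
(21*K(7))*29 = (21*(½ - ⅛*7 - ⅛*7²))*29 = (21*(½ - 7/8 - ⅛*49))*29 = (21*(½ - 7/8 - 49/8))*29 = (21*(-13/2))*29 = -273/2*29 = -7917/2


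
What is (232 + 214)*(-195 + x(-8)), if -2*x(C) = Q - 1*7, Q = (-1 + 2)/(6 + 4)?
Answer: -854313/10 ≈ -85431.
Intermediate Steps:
Q = ⅒ (Q = 1/10 = 1*(⅒) = ⅒ ≈ 0.10000)
x(C) = 69/20 (x(C) = -(⅒ - 1*7)/2 = -(⅒ - 7)/2 = -½*(-69/10) = 69/20)
(232 + 214)*(-195 + x(-8)) = (232 + 214)*(-195 + 69/20) = 446*(-3831/20) = -854313/10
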